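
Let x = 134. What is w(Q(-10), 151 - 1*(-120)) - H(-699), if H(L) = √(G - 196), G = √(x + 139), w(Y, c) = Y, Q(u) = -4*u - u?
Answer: 50 - √(-196 + √273) ≈ 50.0 - 13.397*I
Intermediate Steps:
Q(u) = -5*u
G = √273 (G = √(134 + 139) = √273 ≈ 16.523)
H(L) = √(-196 + √273) (H(L) = √(√273 - 196) = √(-196 + √273))
w(Q(-10), 151 - 1*(-120)) - H(-699) = -5*(-10) - √(-196 + √273) = 50 - √(-196 + √273)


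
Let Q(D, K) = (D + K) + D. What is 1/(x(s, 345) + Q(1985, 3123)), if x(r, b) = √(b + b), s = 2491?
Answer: 7093/50309959 - √690/50309959 ≈ 0.00014046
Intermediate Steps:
Q(D, K) = K + 2*D
x(r, b) = √2*√b (x(r, b) = √(2*b) = √2*√b)
1/(x(s, 345) + Q(1985, 3123)) = 1/(√2*√345 + (3123 + 2*1985)) = 1/(√690 + (3123 + 3970)) = 1/(√690 + 7093) = 1/(7093 + √690)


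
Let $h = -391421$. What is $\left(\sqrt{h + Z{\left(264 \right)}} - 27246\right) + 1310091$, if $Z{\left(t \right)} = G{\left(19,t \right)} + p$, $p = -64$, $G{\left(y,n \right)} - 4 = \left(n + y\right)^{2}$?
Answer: $1282845 + 4 i \sqrt{19462} \approx 1.2828 \cdot 10^{6} + 558.03 i$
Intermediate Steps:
$G{\left(y,n \right)} = 4 + \left(n + y\right)^{2}$
$Z{\left(t \right)} = -60 + \left(19 + t\right)^{2}$ ($Z{\left(t \right)} = \left(4 + \left(t + 19\right)^{2}\right) - 64 = \left(4 + \left(19 + t\right)^{2}\right) - 64 = -60 + \left(19 + t\right)^{2}$)
$\left(\sqrt{h + Z{\left(264 \right)}} - 27246\right) + 1310091 = \left(\sqrt{-391421 - \left(60 - \left(19 + 264\right)^{2}\right)} - 27246\right) + 1310091 = \left(\sqrt{-391421 - \left(60 - 283^{2}\right)} - 27246\right) + 1310091 = \left(\sqrt{-391421 + \left(-60 + 80089\right)} - 27246\right) + 1310091 = \left(\sqrt{-391421 + 80029} - 27246\right) + 1310091 = \left(\sqrt{-311392} - 27246\right) + 1310091 = \left(4 i \sqrt{19462} - 27246\right) + 1310091 = \left(-27246 + 4 i \sqrt{19462}\right) + 1310091 = 1282845 + 4 i \sqrt{19462}$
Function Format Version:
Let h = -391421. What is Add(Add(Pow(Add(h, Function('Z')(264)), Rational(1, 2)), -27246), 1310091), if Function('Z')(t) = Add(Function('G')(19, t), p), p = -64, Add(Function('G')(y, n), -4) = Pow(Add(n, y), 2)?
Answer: Add(1282845, Mul(4, I, Pow(19462, Rational(1, 2)))) ≈ Add(1.2828e+6, Mul(558.03, I))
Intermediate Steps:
Function('G')(y, n) = Add(4, Pow(Add(n, y), 2))
Function('Z')(t) = Add(-60, Pow(Add(19, t), 2)) (Function('Z')(t) = Add(Add(4, Pow(Add(t, 19), 2)), -64) = Add(Add(4, Pow(Add(19, t), 2)), -64) = Add(-60, Pow(Add(19, t), 2)))
Add(Add(Pow(Add(h, Function('Z')(264)), Rational(1, 2)), -27246), 1310091) = Add(Add(Pow(Add(-391421, Add(-60, Pow(Add(19, 264), 2))), Rational(1, 2)), -27246), 1310091) = Add(Add(Pow(Add(-391421, Add(-60, Pow(283, 2))), Rational(1, 2)), -27246), 1310091) = Add(Add(Pow(Add(-391421, Add(-60, 80089)), Rational(1, 2)), -27246), 1310091) = Add(Add(Pow(Add(-391421, 80029), Rational(1, 2)), -27246), 1310091) = Add(Add(Pow(-311392, Rational(1, 2)), -27246), 1310091) = Add(Add(Mul(4, I, Pow(19462, Rational(1, 2))), -27246), 1310091) = Add(Add(-27246, Mul(4, I, Pow(19462, Rational(1, 2)))), 1310091) = Add(1282845, Mul(4, I, Pow(19462, Rational(1, 2))))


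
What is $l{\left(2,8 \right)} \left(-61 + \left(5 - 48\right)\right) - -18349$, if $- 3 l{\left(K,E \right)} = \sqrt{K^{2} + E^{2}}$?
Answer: $18349 + \frac{208 \sqrt{17}}{3} \approx 18635.0$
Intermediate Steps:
$l{\left(K,E \right)} = - \frac{\sqrt{E^{2} + K^{2}}}{3}$ ($l{\left(K,E \right)} = - \frac{\sqrt{K^{2} + E^{2}}}{3} = - \frac{\sqrt{E^{2} + K^{2}}}{3}$)
$l{\left(2,8 \right)} \left(-61 + \left(5 - 48\right)\right) - -18349 = - \frac{\sqrt{8^{2} + 2^{2}}}{3} \left(-61 + \left(5 - 48\right)\right) - -18349 = - \frac{\sqrt{64 + 4}}{3} \left(-61 + \left(5 - 48\right)\right) + 18349 = - \frac{\sqrt{68}}{3} \left(-61 - 43\right) + 18349 = - \frac{2 \sqrt{17}}{3} \left(-104\right) + 18349 = \frac{208 \sqrt{17}}{3} + 18349 = 18349 + \frac{208 \sqrt{17}}{3}$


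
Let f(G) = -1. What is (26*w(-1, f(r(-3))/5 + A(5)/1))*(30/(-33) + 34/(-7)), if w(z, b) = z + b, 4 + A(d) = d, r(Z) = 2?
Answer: 11544/385 ≈ 29.984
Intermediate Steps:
A(d) = -4 + d
w(z, b) = b + z
(26*w(-1, f(r(-3))/5 + A(5)/1))*(30/(-33) + 34/(-7)) = (26*((-1/5 + (-4 + 5)/1) - 1))*(30/(-33) + 34/(-7)) = (26*((-1*⅕ + 1*1) - 1))*(30*(-1/33) + 34*(-⅐)) = (26*((-⅕ + 1) - 1))*(-10/11 - 34/7) = (26*(⅘ - 1))*(-444/77) = (26*(-⅕))*(-444/77) = -26/5*(-444/77) = 11544/385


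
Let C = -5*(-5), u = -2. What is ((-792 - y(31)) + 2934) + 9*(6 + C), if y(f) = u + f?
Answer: 2392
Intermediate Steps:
y(f) = -2 + f
C = 25
((-792 - y(31)) + 2934) + 9*(6 + C) = ((-792 - (-2 + 31)) + 2934) + 9*(6 + 25) = ((-792 - 1*29) + 2934) + 9*31 = ((-792 - 29) + 2934) + 279 = (-821 + 2934) + 279 = 2113 + 279 = 2392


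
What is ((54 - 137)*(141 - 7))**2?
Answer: 123698884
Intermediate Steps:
((54 - 137)*(141 - 7))**2 = (-83*134)**2 = (-11122)**2 = 123698884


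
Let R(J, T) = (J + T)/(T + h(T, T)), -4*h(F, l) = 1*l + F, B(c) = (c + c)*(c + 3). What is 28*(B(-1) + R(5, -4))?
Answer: -126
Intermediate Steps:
B(c) = 2*c*(3 + c) (B(c) = (2*c)*(3 + c) = 2*c*(3 + c))
h(F, l) = -F/4 - l/4 (h(F, l) = -(1*l + F)/4 = -(l + F)/4 = -(F + l)/4 = -F/4 - l/4)
R(J, T) = 2*(J + T)/T (R(J, T) = (J + T)/(T + (-T/4 - T/4)) = (J + T)/(T - T/2) = (J + T)/((T/2)) = (J + T)*(2/T) = 2*(J + T)/T)
28*(B(-1) + R(5, -4)) = 28*(2*(-1)*(3 - 1) + (2 + 2*5/(-4))) = 28*(2*(-1)*2 + (2 + 2*5*(-¼))) = 28*(-4 + (2 - 5/2)) = 28*(-4 - ½) = 28*(-9/2) = -126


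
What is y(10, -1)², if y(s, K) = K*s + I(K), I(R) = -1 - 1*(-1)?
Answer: 100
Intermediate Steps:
I(R) = 0 (I(R) = -1 + 1 = 0)
y(s, K) = K*s (y(s, K) = K*s + 0 = K*s)
y(10, -1)² = (-1*10)² = (-10)² = 100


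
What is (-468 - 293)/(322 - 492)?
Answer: 761/170 ≈ 4.4765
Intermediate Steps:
(-468 - 293)/(322 - 492) = -761/(-170) = -761*(-1/170) = 761/170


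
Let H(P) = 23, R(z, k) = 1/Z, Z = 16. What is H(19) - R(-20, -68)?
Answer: 367/16 ≈ 22.938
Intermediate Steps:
R(z, k) = 1/16
H(19) - R(-20, -68) = 23 - 1*1/16 = 23 - 1/16 = 367/16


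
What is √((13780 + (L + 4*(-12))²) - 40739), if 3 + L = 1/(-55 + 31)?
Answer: I*√14027759/24 ≈ 156.06*I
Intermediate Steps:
L = -73/24 (L = -3 + 1/(-55 + 31) = -3 + 1/(-24) = -3 - 1/24 = -73/24 ≈ -3.0417)
√((13780 + (L + 4*(-12))²) - 40739) = √((13780 + (-73/24 + 4*(-12))²) - 40739) = √((13780 + (-73/24 - 48)²) - 40739) = √((13780 + (-1225/24)²) - 40739) = √((13780 + 1500625/576) - 40739) = √(9437905/576 - 40739) = √(-14027759/576) = I*√14027759/24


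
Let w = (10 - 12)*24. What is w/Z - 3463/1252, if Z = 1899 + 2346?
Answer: -4920177/1771580 ≈ -2.7773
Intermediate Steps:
Z = 4245
w = -48 (w = -2*24 = -48)
w/Z - 3463/1252 = -48/4245 - 3463/1252 = -48*1/4245 - 3463*1/1252 = -16/1415 - 3463/1252 = -4920177/1771580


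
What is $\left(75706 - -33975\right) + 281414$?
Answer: $391095$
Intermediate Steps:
$\left(75706 - -33975\right) + 281414 = \left(75706 + \left(-96837 + 130812\right)\right) + 281414 = \left(75706 + 33975\right) + 281414 = 109681 + 281414 = 391095$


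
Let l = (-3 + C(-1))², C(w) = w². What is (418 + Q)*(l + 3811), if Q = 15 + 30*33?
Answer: 5428745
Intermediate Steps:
l = 4 (l = (-3 + (-1)²)² = (-3 + 1)² = (-2)² = 4)
Q = 1005 (Q = 15 + 990 = 1005)
(418 + Q)*(l + 3811) = (418 + 1005)*(4 + 3811) = 1423*3815 = 5428745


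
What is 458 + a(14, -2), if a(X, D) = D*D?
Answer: 462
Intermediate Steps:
a(X, D) = D²
458 + a(14, -2) = 458 + (-2)² = 458 + 4 = 462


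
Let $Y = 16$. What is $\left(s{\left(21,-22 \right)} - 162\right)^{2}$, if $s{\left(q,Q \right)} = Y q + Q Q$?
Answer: $432964$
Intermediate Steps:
$s{\left(q,Q \right)} = Q^{2} + 16 q$ ($s{\left(q,Q \right)} = 16 q + Q Q = 16 q + Q^{2} = Q^{2} + 16 q$)
$\left(s{\left(21,-22 \right)} - 162\right)^{2} = \left(\left(\left(-22\right)^{2} + 16 \cdot 21\right) - 162\right)^{2} = \left(\left(484 + 336\right) - 162\right)^{2} = \left(820 - 162\right)^{2} = 658^{2} = 432964$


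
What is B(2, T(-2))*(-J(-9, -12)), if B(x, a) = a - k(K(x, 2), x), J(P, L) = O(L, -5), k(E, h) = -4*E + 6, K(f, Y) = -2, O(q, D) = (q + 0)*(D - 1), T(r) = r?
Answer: 1152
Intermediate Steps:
O(q, D) = q*(-1 + D)
k(E, h) = 6 - 4*E
J(P, L) = -6*L (J(P, L) = L*(-1 - 5) = L*(-6) = -6*L)
B(x, a) = -14 + a (B(x, a) = a - (6 - 4*(-2)) = a - (6 + 8) = a - 1*14 = a - 14 = -14 + a)
B(2, T(-2))*(-J(-9, -12)) = (-14 - 2)*(-(-6)*(-12)) = -(-16)*72 = -16*(-72) = 1152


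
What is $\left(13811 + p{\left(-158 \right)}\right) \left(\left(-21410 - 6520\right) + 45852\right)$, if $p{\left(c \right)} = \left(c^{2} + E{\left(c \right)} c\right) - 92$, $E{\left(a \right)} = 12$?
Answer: $659296614$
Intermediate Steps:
$p{\left(c \right)} = -92 + c^{2} + 12 c$ ($p{\left(c \right)} = \left(c^{2} + 12 c\right) - 92 = -92 + c^{2} + 12 c$)
$\left(13811 + p{\left(-158 \right)}\right) \left(\left(-21410 - 6520\right) + 45852\right) = \left(13811 + \left(-92 + \left(-158\right)^{2} + 12 \left(-158\right)\right)\right) \left(\left(-21410 - 6520\right) + 45852\right) = \left(13811 - -22976\right) \left(-27930 + 45852\right) = \left(13811 + 22976\right) 17922 = 36787 \cdot 17922 = 659296614$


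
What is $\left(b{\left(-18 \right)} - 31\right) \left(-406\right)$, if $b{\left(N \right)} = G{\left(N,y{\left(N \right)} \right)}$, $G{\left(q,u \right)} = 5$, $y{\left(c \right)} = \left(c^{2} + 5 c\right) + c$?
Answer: $10556$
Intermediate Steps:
$y{\left(c \right)} = c^{2} + 6 c$
$b{\left(N \right)} = 5$
$\left(b{\left(-18 \right)} - 31\right) \left(-406\right) = \left(5 - 31\right) \left(-406\right) = \left(-26\right) \left(-406\right) = 10556$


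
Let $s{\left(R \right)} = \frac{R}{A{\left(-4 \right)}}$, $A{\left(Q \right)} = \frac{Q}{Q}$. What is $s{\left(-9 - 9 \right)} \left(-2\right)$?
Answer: $36$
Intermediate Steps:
$A{\left(Q \right)} = 1$
$s{\left(R \right)} = R$ ($s{\left(R \right)} = \frac{R}{1} = R 1 = R$)
$s{\left(-9 - 9 \right)} \left(-2\right) = \left(-9 - 9\right) \left(-2\right) = \left(-18\right) \left(-2\right) = 36$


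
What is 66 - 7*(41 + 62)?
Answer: -655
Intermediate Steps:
66 - 7*(41 + 62) = 66 - 7*103 = 66 - 721 = -655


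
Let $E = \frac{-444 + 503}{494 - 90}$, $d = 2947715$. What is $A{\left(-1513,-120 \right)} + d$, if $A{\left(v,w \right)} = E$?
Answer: $\frac{1190876919}{404} \approx 2.9477 \cdot 10^{6}$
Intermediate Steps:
$E = \frac{59}{404} \approx 0.14604$
$A{\left(v,w \right)} = \frac{59}{404}$
$A{\left(-1513,-120 \right)} + d = \frac{59}{404} + 2947715 = \frac{1190876919}{404}$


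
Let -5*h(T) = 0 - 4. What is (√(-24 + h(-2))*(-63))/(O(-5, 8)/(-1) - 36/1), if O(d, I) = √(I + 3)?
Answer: -126*I*√1595/6425 + 4536*I*√145/6425 ≈ 7.7181*I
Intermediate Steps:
O(d, I) = √(3 + I)
h(T) = ⅘ (h(T) = -(0 - 4)/5 = -⅕*(-4) = ⅘)
(√(-24 + h(-2))*(-63))/(O(-5, 8)/(-1) - 36/1) = (√(-24 + ⅘)*(-63))/(√(3 + 8)/(-1) - 36/1) = (√(-116/5)*(-63))/(√11*(-1) - 36*1) = ((2*I*√145/5)*(-63))/(-√11 - 36) = (-126*I*√145/5)/(-36 - √11) = -126*I*√145/(5*(-36 - √11))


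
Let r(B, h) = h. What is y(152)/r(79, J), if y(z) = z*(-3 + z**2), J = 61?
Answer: 3511352/61 ≈ 57563.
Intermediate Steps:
y(152)/r(79, J) = (152*(-3 + 152**2))/61 = (152*(-3 + 23104))*(1/61) = (152*23101)*(1/61) = 3511352*(1/61) = 3511352/61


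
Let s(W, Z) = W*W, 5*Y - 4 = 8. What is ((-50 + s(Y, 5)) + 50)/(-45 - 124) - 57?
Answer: -240969/4225 ≈ -57.034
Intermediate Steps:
Y = 12/5 (Y = ⅘ + (⅕)*8 = ⅘ + 8/5 = 12/5 ≈ 2.4000)
s(W, Z) = W²
((-50 + s(Y, 5)) + 50)/(-45 - 124) - 57 = ((-50 + (12/5)²) + 50)/(-45 - 124) - 57 = ((-50 + 144/25) + 50)/(-169) - 57 = (-1106/25 + 50)*(-1/169) - 57 = (144/25)*(-1/169) - 57 = -144/4225 - 57 = -240969/4225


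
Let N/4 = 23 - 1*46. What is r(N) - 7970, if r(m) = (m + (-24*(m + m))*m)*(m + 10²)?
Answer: -3258882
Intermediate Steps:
N = -92 (N = 4*(23 - 1*46) = 4*(23 - 46) = 4*(-23) = -92)
r(m) = (100 + m)*(m - 48*m²) (r(m) = (m + (-48*m)*m)*(m + 100) = (m + (-48*m)*m)*(100 + m) = (m - 48*m²)*(100 + m) = (100 + m)*(m - 48*m²))
r(N) - 7970 = -92*(100 - 4799*(-92) - 48*(-92)²) - 7970 = -92*(100 + 441508 - 48*8464) - 7970 = -92*(100 + 441508 - 406272) - 7970 = -92*35336 - 7970 = -3250912 - 7970 = -3258882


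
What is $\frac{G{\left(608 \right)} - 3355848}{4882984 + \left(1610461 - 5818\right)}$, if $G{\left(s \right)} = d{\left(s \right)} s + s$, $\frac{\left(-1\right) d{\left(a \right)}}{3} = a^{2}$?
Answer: $- \frac{677622376}{6487627} \approx -104.45$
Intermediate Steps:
$d{\left(a \right)} = - 3 a^{2}$
$G{\left(s \right)} = s - 3 s^{3}$ ($G{\left(s \right)} = - 3 s^{2} s + s = - 3 s^{3} + s = s - 3 s^{3}$)
$\frac{G{\left(608 \right)} - 3355848}{4882984 + \left(1610461 - 5818\right)} = \frac{\left(608 - 3 \cdot 608^{3}\right) - 3355848}{4882984 + \left(1610461 - 5818\right)} = \frac{\left(608 - 674267136\right) - 3355848}{4882984 + \left(1610461 - 5818\right)} = \frac{\left(608 - 674267136\right) - 3355848}{4882984 + 1604643} = \frac{-674266528 - 3355848}{6487627} = \left(-677622376\right) \frac{1}{6487627} = - \frac{677622376}{6487627}$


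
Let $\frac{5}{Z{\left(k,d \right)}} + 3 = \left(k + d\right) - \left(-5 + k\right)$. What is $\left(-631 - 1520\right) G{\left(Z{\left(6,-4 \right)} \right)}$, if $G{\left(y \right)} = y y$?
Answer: $- \frac{53775}{4} \approx -13444.0$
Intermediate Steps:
$Z{\left(k,d \right)} = \frac{5}{2 + d}$ ($Z{\left(k,d \right)} = \frac{5}{-3 + \left(\left(k + d\right) - \left(-5 + k\right)\right)} = \frac{5}{-3 + \left(\left(d + k\right) - \left(-5 + k\right)\right)} = \frac{5}{-3 + \left(5 + d\right)} = \frac{5}{2 + d}$)
$G{\left(y \right)} = y^{2}$
$\left(-631 - 1520\right) G{\left(Z{\left(6,-4 \right)} \right)} = \left(-631 - 1520\right) \left(\frac{5}{2 - 4}\right)^{2} = - 2151 \left(\frac{5}{-2}\right)^{2} = - 2151 \left(5 \left(- \frac{1}{2}\right)\right)^{2} = - 2151 \left(- \frac{5}{2}\right)^{2} = \left(-2151\right) \frac{25}{4} = - \frac{53775}{4}$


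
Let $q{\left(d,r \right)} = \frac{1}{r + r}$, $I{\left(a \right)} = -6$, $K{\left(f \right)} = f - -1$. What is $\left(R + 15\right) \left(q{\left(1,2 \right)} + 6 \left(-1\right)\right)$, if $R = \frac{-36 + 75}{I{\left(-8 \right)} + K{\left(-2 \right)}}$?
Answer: $- \frac{759}{14} \approx -54.214$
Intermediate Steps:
$K{\left(f \right)} = 1 + f$ ($K{\left(f \right)} = f + 1 = 1 + f$)
$q{\left(d,r \right)} = \frac{1}{2 r}$
$R = - \frac{39}{7}$ ($R = \frac{-36 + 75}{-6 + \left(1 - 2\right)} = \frac{39}{-6 - 1} = \frac{39}{-7} = 39 \left(- \frac{1}{7}\right) = - \frac{39}{7} \approx -5.5714$)
$\left(R + 15\right) \left(q{\left(1,2 \right)} + 6 \left(-1\right)\right) = \left(- \frac{39}{7} + 15\right) \left(\frac{1}{2 \cdot 2} + 6 \left(-1\right)\right) = \frac{66 \left(\frac{1}{2} \cdot \frac{1}{2} - 6\right)}{7} = \frac{66 \left(\frac{1}{4} - 6\right)}{7} = \frac{66}{7} \left(- \frac{23}{4}\right) = - \frac{759}{14}$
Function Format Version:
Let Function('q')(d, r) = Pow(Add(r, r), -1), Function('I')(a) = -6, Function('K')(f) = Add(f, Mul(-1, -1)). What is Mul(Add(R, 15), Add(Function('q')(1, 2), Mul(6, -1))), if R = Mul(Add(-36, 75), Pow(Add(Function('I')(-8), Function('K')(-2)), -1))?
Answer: Rational(-759, 14) ≈ -54.214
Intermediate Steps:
Function('K')(f) = Add(1, f) (Function('K')(f) = Add(f, 1) = Add(1, f))
Function('q')(d, r) = Mul(Rational(1, 2), Pow(r, -1)) (Function('q')(d, r) = Pow(Mul(2, r), -1) = Mul(Rational(1, 2), Pow(r, -1)))
R = Rational(-39, 7) (R = Mul(Add(-36, 75), Pow(Add(-6, Add(1, -2)), -1)) = Mul(39, Pow(Add(-6, -1), -1)) = Mul(39, Pow(-7, -1)) = Mul(39, Rational(-1, 7)) = Rational(-39, 7) ≈ -5.5714)
Mul(Add(R, 15), Add(Function('q')(1, 2), Mul(6, -1))) = Mul(Add(Rational(-39, 7), 15), Add(Mul(Rational(1, 2), Pow(2, -1)), Mul(6, -1))) = Mul(Rational(66, 7), Add(Mul(Rational(1, 2), Rational(1, 2)), -6)) = Mul(Rational(66, 7), Add(Rational(1, 4), -6)) = Mul(Rational(66, 7), Rational(-23, 4)) = Rational(-759, 14)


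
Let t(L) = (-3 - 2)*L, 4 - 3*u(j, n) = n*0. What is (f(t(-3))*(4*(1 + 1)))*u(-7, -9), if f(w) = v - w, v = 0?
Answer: -160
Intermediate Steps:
u(j, n) = 4/3 (u(j, n) = 4/3 - n*0/3 = 4/3 - ⅓*0 = 4/3 + 0 = 4/3)
t(L) = -5*L
f(w) = -w (f(w) = 0 - w = -w)
(f(t(-3))*(4*(1 + 1)))*u(-7, -9) = ((-(-5)*(-3))*(4*(1 + 1)))*(4/3) = ((-1*15)*(4*2))*(4/3) = -15*8*(4/3) = -120*4/3 = -160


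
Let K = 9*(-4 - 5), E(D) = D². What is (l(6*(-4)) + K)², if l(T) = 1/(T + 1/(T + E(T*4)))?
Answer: 319635720532881/48667448449 ≈ 6567.8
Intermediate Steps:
K = -81 (K = 9*(-9) = -81)
l(T) = 1/(T + 1/(T + 16*T²)) (l(T) = 1/(T + 1/(T + (T*4)²)) = 1/(T + 1/(T + (4*T)²)) = 1/(T + 1/(T + 16*T²)))
(l(6*(-4)) + K)² = ((6*(-4))*(1 + 16*(6*(-4)))/(1 + (6*(-4))² + 16*(6*(-4))³) - 81)² = (-24*(1 + 16*(-24))/(1 + (-24)² + 16*(-24)³) - 81)² = (-24*(1 - 384)/(1 + 576 + 16*(-13824)) - 81)² = (-24*(-383)/(1 + 576 - 221184) - 81)² = (-24*(-383)/(-220607) - 81)² = (-24*(-1/220607)*(-383) - 81)² = (-9192/220607 - 81)² = (-17878359/220607)² = 319635720532881/48667448449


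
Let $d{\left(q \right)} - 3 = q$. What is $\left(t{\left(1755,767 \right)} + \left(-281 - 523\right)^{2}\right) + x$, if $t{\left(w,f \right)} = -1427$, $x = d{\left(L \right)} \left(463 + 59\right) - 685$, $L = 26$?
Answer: $659442$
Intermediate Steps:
$d{\left(q \right)} = 3 + q$
$x = 14453$ ($x = \left(3 + 26\right) \left(463 + 59\right) - 685 = 29 \cdot 522 - 685 = 15138 - 685 = 14453$)
$\left(t{\left(1755,767 \right)} + \left(-281 - 523\right)^{2}\right) + x = \left(-1427 + \left(-281 - 523\right)^{2}\right) + 14453 = \left(-1427 + \left(-804\right)^{2}\right) + 14453 = \left(-1427 + 646416\right) + 14453 = 644989 + 14453 = 659442$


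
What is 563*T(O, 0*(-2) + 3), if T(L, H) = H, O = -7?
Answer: 1689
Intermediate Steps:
563*T(O, 0*(-2) + 3) = 563*(0*(-2) + 3) = 563*(0 + 3) = 563*3 = 1689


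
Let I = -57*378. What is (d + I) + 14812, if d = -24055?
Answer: -30789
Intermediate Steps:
I = -21546
(d + I) + 14812 = (-24055 - 21546) + 14812 = -45601 + 14812 = -30789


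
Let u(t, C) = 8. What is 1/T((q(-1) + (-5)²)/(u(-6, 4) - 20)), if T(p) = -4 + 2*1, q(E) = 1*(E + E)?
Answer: -½ ≈ -0.50000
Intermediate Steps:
q(E) = 2*E (q(E) = 1*(2*E) = 2*E)
T(p) = -2 (T(p) = -4 + 2 = -2)
1/T((q(-1) + (-5)²)/(u(-6, 4) - 20)) = 1/(-2) = -½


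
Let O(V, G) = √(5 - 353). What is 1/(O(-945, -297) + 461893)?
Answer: 461893/213345143797 - 2*I*√87/213345143797 ≈ 2.165e-6 - 8.7439e-11*I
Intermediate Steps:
O(V, G) = 2*I*√87 (O(V, G) = √(-348) = 2*I*√87)
1/(O(-945, -297) + 461893) = 1/(2*I*√87 + 461893) = 1/(461893 + 2*I*√87)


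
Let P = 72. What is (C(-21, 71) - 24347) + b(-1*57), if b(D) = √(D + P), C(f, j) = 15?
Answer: -24332 + √15 ≈ -24328.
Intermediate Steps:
b(D) = √(72 + D) (b(D) = √(D + 72) = √(72 + D))
(C(-21, 71) - 24347) + b(-1*57) = (15 - 24347) + √(72 - 1*57) = -24332 + √(72 - 57) = -24332 + √15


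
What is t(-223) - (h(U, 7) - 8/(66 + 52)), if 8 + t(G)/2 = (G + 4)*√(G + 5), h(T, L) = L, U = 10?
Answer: -1353/59 - 438*I*√218 ≈ -22.932 - 6467.0*I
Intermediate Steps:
t(G) = -16 + 2*√(5 + G)*(4 + G) (t(G) = -16 + 2*((G + 4)*√(G + 5)) = -16 + 2*((4 + G)*√(5 + G)) = -16 + 2*(√(5 + G)*(4 + G)) = -16 + 2*√(5 + G)*(4 + G))
t(-223) - (h(U, 7) - 8/(66 + 52)) = (-16 + 8*√(5 - 223) + 2*(-223)*√(5 - 223)) - (7 - 8/(66 + 52)) = (-16 + 8*√(-218) + 2*(-223)*√(-218)) - (7 - 8/118) = (-16 + 8*(I*√218) + 2*(-223)*(I*√218)) - (7 + (1/118)*(-8)) = (-16 + 8*I*√218 - 446*I*√218) - (7 - 4/59) = (-16 - 438*I*√218) - 1*409/59 = (-16 - 438*I*√218) - 409/59 = -1353/59 - 438*I*√218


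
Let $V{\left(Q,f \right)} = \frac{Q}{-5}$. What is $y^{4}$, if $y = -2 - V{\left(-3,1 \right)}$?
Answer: $\frac{28561}{625} \approx 45.698$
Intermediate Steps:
$V{\left(Q,f \right)} = - \frac{Q}{5}$ ($V{\left(Q,f \right)} = Q \left(- \frac{1}{5}\right) = - \frac{Q}{5}$)
$y = - \frac{13}{5}$ ($y = -2 - \left(- \frac{1}{5}\right) \left(-3\right) = -2 - \frac{3}{5} = - \frac{13}{5} \approx -2.6$)
$y^{4} = \left(- \frac{13}{5}\right)^{4} = \frac{28561}{625}$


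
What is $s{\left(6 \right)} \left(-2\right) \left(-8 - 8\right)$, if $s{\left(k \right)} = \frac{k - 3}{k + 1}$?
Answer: $\frac{96}{7} \approx 13.714$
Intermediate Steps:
$s{\left(k \right)} = \frac{-3 + k}{1 + k}$
$s{\left(6 \right)} \left(-2\right) \left(-8 - 8\right) = \frac{-3 + 6}{1 + 6} \left(-2\right) \left(-8 - 8\right) = \frac{1}{7} \cdot 3 \left(-2\right) \left(-16\right) = \frac{3}{7} \left(-2\right) \left(-16\right) = \left(- \frac{6}{7}\right) \left(-16\right) = \frac{96}{7}$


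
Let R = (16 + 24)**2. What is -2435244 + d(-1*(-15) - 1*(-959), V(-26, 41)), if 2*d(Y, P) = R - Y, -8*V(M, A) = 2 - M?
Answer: -2434931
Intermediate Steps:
V(M, A) = -1/4 + M/8 (V(M, A) = -(2 - M)/8 = -1/4 + M/8)
R = 1600 (R = 40**2 = 1600)
d(Y, P) = 800 - Y/2 (d(Y, P) = (1600 - Y)/2 = 800 - Y/2)
-2435244 + d(-1*(-15) - 1*(-959), V(-26, 41)) = -2435244 + (800 - (-1*(-15) - 1*(-959))/2) = -2435244 + (800 - (15 + 959)/2) = -2435244 + (800 - 1/2*974) = -2435244 + (800 - 487) = -2435244 + 313 = -2434931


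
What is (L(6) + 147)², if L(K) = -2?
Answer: 21025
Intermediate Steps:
(L(6) + 147)² = (-2 + 147)² = 145² = 21025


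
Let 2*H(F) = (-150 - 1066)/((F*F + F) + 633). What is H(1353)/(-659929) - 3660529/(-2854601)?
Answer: 4426980028986761803/3452304738678808755 ≈ 1.2823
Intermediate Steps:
H(F) = -608/(633 + F + F²) (H(F) = ((-150 - 1066)/((F*F + F) + 633))/2 = (-1216/((F² + F) + 633))/2 = (-1216/((F + F²) + 633))/2 = (-1216/(633 + F + F²))/2 = -608/(633 + F + F²))
H(1353)/(-659929) - 3660529/(-2854601) = -608/(633 + 1353 + 1353²)/(-659929) - 3660529/(-2854601) = -608/(633 + 1353 + 1830609)*(-1/659929) - 3660529*(-1/2854601) = -608/1832595*(-1/659929) + 3660529/2854601 = 608/1209382585755 + 3660529/2854601 = 4426980028986761803/3452304738678808755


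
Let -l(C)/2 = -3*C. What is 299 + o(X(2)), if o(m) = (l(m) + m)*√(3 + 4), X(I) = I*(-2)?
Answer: 299 - 28*√7 ≈ 224.92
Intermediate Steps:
X(I) = -2*I
l(C) = 6*C (l(C) = -(-6)*C = 6*C)
o(m) = 7*m*√7 (o(m) = (6*m + m)*√(3 + 4) = (7*m)*√7 = 7*m*√7)
299 + o(X(2)) = 299 + 7*(-2*2)*√7 = 299 + 7*(-4)*√7 = 299 - 28*√7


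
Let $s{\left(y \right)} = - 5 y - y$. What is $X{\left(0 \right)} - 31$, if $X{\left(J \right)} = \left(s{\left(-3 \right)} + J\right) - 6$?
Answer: $-19$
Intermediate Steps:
$s{\left(y \right)} = - 6 y$
$X{\left(J \right)} = 12 + J$ ($X{\left(J \right)} = \left(\left(-6\right) \left(-3\right) + J\right) - 6 = \left(18 + J\right) - 6 = 12 + J$)
$X{\left(0 \right)} - 31 = \left(12 + 0\right) - 31 = 12 - 31 = -19$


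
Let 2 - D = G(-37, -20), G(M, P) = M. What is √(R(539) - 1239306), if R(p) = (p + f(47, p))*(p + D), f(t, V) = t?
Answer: I*√900598 ≈ 949.0*I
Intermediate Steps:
D = 39 (D = 2 - 1*(-37) = 2 + 37 = 39)
R(p) = (39 + p)*(47 + p) (R(p) = (p + 47)*(p + 39) = (47 + p)*(39 + p) = (39 + p)*(47 + p))
√(R(539) - 1239306) = √((1833 + 539² + 86*539) - 1239306) = √((1833 + 290521 + 46354) - 1239306) = √(338708 - 1239306) = √(-900598) = I*√900598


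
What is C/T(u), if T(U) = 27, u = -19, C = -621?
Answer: -23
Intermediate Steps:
C/T(u) = -621/27 = -621*1/27 = -23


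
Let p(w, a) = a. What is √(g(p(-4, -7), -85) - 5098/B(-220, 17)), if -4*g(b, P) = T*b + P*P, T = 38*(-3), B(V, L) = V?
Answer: 3*I*√2665465/110 ≈ 44.526*I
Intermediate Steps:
T = -114
g(b, P) = -P²/4 + 57*b/2 (g(b, P) = -(-114*b + P*P)/4 = -(-114*b + P²)/4 = -(P² - 114*b)/4 = -P²/4 + 57*b/2)
√(g(p(-4, -7), -85) - 5098/B(-220, 17)) = √((-¼*(-85)² + (57/2)*(-7)) - 5098/(-220)) = √((-¼*7225 - 399/2) - 5098*(-1/220)) = √((-7225/4 - 399/2) + 2549/110) = √(-8023/4 + 2549/110) = √(-436167/220) = 3*I*√2665465/110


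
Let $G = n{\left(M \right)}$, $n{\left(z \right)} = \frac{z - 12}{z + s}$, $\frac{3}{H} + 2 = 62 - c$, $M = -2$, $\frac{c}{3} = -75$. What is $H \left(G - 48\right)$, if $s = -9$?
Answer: $- \frac{514}{1045} \approx -0.49187$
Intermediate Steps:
$c = -225$ ($c = 3 \left(-75\right) = -225$)
$H = \frac{1}{95}$ ($H = \frac{3}{-2 + \left(62 - -225\right)} = \frac{3}{-2 + \left(62 + 225\right)} = \frac{3}{-2 + 287} = \frac{3}{285} = 3 \cdot \frac{1}{285} = \frac{1}{95} \approx 0.010526$)
$n{\left(z \right)} = \frac{-12 + z}{-9 + z}$ ($n{\left(z \right)} = \frac{z - 12}{z - 9} = \frac{-12 + z}{-9 + z}$)
$G = \frac{14}{11}$ ($G = \frac{-12 - 2}{-9 - 2} = \frac{1}{-11} \left(-14\right) = \left(- \frac{1}{11}\right) \left(-14\right) = \frac{14}{11} \approx 1.2727$)
$H \left(G - 48\right) = \frac{\frac{14}{11} - 48}{95} = \frac{1}{95} \left(- \frac{514}{11}\right) = - \frac{514}{1045}$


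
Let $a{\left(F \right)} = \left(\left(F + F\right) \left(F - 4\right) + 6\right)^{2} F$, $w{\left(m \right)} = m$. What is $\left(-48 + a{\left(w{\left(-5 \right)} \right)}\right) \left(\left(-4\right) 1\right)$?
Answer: $184512$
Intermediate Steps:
$a{\left(F \right)} = F \left(6 + 2 F \left(-4 + F\right)\right)^{2}$ ($a{\left(F \right)} = \left(2 F \left(-4 + F\right) + 6\right)^{2} F = \left(6 + 2 F \left(-4 + F\right)\right)^{2} F = F \left(6 + 2 F \left(-4 + F\right)\right)^{2}$)
$\left(-48 + a{\left(w{\left(-5 \right)} \right)}\right) \left(\left(-4\right) 1\right) = \left(-48 + 4 \left(-5\right) \left(3 + \left(-5\right)^{2} - -20\right)^{2}\right) \left(\left(-4\right) 1\right) = \left(-48 + 4 \left(-5\right) \left(3 + 25 + 20\right)^{2}\right) \left(-4\right) = \left(-48 + 4 \left(-5\right) 48^{2}\right) \left(-4\right) = \left(-48 + 4 \left(-5\right) 2304\right) \left(-4\right) = \left(-48 - 46080\right) \left(-4\right) = \left(-46128\right) \left(-4\right) = 184512$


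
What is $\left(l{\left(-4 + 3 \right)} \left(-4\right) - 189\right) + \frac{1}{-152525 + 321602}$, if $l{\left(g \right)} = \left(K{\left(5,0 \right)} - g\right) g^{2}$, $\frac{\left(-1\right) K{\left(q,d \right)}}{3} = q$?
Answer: $- \frac{22487240}{169077} \approx -133.0$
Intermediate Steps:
$K{\left(q,d \right)} = - 3 q$
$l{\left(g \right)} = g^{2} \left(-15 - g\right)$ ($l{\left(g \right)} = \left(\left(-3\right) 5 - g\right) g^{2} = \left(-15 - g\right) g^{2} = g^{2} \left(-15 - g\right)$)
$\left(l{\left(-4 + 3 \right)} \left(-4\right) - 189\right) + \frac{1}{-152525 + 321602} = \left(\left(-4 + 3\right)^{2} \left(-15 - \left(-4 + 3\right)\right) \left(-4\right) - 189\right) + \frac{1}{-152525 + 321602} = \left(\left(-1\right)^{2} \left(-15 - -1\right) \left(-4\right) - 189\right) + \frac{1}{169077} = \left(1 \left(-15 + 1\right) \left(-4\right) - 189\right) + \frac{1}{169077} = \left(1 \left(-14\right) \left(-4\right) - 189\right) + \frac{1}{169077} = \left(\left(-14\right) \left(-4\right) - 189\right) + \frac{1}{169077} = \left(56 - 189\right) + \frac{1}{169077} = -133 + \frac{1}{169077} = - \frac{22487240}{169077}$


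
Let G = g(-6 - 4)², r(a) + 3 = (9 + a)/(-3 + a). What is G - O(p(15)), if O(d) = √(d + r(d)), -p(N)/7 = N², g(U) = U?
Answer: 100 - I*√109080039/263 ≈ 100.0 - 39.712*I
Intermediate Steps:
p(N) = -7*N²
r(a) = -3 + (9 + a)/(-3 + a)
O(d) = √(d + 2*(9 - d)/(-3 + d))
G = 100 (G = (-6 - 4)² = (-10)² = 100)
G - O(p(15)) = 100 - √((18 + (-7*15²)² - (-35)*15²)/(-3 - 7*15²)) = 100 - √((18 + (-7*225)² - (-35)*225)/(-3 - 7*225)) = 100 - √((18 + (-1575)² - 5*(-1575))/(-3 - 1575)) = 100 - √((18 + 2480625 + 7875)/(-1578)) = 100 - √(-1/1578*2488518) = 100 - √(-414753/263) = 100 - I*√109080039/263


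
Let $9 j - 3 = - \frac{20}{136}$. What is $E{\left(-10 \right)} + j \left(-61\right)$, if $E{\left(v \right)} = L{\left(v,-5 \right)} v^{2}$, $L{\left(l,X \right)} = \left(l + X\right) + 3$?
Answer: $- \frac{373117}{306} \approx -1219.3$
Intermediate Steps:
$L{\left(l,X \right)} = 3 + X + l$ ($L{\left(l,X \right)} = \left(X + l\right) + 3 = 3 + X + l$)
$j = \frac{97}{306}$ ($j = \frac{1}{3} + \frac{\left(-20\right) \frac{1}{136}}{9} = \frac{1}{3} + \frac{1}{9} \left(- \frac{5}{34}\right) = \frac{1}{3} - \frac{5}{306} = \frac{97}{306} \approx 0.31699$)
$E{\left(v \right)} = v^{2} \left(-2 + v\right)$ ($E{\left(v \right)} = \left(3 - 5 + v\right) v^{2} = \left(-2 + v\right) v^{2} = v^{2} \left(-2 + v\right)$)
$E{\left(-10 \right)} + j \left(-61\right) = \left(-10\right)^{2} \left(-2 - 10\right) + \frac{97}{306} \left(-61\right) = 100 \left(-12\right) - \frac{5917}{306} = -1200 - \frac{5917}{306} = - \frac{373117}{306}$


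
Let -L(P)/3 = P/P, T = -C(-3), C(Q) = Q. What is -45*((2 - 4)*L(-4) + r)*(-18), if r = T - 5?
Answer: 3240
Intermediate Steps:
T = 3 (T = -1*(-3) = 3)
r = -2 (r = 3 - 5 = -2)
L(P) = -3 (L(P) = -3*P/P = -3*1 = -3)
-45*((2 - 4)*L(-4) + r)*(-18) = -45*((2 - 4)*(-3) - 2)*(-18) = -45*(-2*(-3) - 2)*(-18) = -45*(6 - 2)*(-18) = -45*4*(-18) = -180*(-18) = 3240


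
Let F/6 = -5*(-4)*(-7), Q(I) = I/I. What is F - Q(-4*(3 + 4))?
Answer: -841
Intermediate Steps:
Q(I) = 1
F = -840 (F = 6*(-5*(-4)*(-7)) = 6*(20*(-7)) = 6*(-140) = -840)
F - Q(-4*(3 + 4)) = -840 - 1*1 = -840 - 1 = -841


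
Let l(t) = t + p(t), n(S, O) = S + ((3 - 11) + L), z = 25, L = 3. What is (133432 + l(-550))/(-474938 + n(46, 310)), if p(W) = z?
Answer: -132907/474897 ≈ -0.27986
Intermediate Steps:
p(W) = 25
n(S, O) = -5 + S (n(S, O) = S + ((3 - 11) + 3) = S + (-8 + 3) = S - 5 = -5 + S)
l(t) = 25 + t (l(t) = t + 25 = 25 + t)
(133432 + l(-550))/(-474938 + n(46, 310)) = (133432 + (25 - 550))/(-474938 + (-5 + 46)) = (133432 - 525)/(-474938 + 41) = 132907/(-474897) = 132907*(-1/474897) = -132907/474897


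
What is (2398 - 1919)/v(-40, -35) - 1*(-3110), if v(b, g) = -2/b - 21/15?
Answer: 74390/27 ≈ 2755.2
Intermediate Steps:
v(b, g) = -7/5 - 2/b (v(b, g) = -2/b - 21*1/15 = -2/b - 7/5 = -7/5 - 2/b)
(2398 - 1919)/v(-40, -35) - 1*(-3110) = (2398 - 1919)/(-7/5 - 2/(-40)) - 1*(-3110) = 479/(-7/5 - 2*(-1/40)) + 3110 = 479/(-7/5 + 1/20) + 3110 = 479/(-27/20) + 3110 = 479*(-20/27) + 3110 = -9580/27 + 3110 = 74390/27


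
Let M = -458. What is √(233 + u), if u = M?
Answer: 15*I ≈ 15.0*I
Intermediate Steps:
u = -458
√(233 + u) = √(233 - 458) = √(-225) = 15*I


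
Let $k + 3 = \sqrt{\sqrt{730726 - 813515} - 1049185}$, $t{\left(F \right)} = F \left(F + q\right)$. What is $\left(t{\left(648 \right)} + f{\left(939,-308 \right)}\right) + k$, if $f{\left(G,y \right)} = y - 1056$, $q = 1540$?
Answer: $1416457 + \sqrt{-1049185 + i \sqrt{82789}} \approx 1.4165 \cdot 10^{6} + 1024.3 i$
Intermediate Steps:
$f{\left(G,y \right)} = -1056 + y$ ($f{\left(G,y \right)} = y - 1056 = -1056 + y$)
$t{\left(F \right)} = F \left(1540 + F\right)$ ($t{\left(F \right)} = F \left(F + 1540\right) = F \left(1540 + F\right)$)
$k = -3 + \sqrt{-1049185 + i \sqrt{82789}}$ ($k = -3 + \sqrt{\sqrt{730726 - 813515} - 1049185} = -3 + \sqrt{\sqrt{-82789} - 1049185} = -3 + \sqrt{i \sqrt{82789} - 1049185} = -3 + \sqrt{-1049185 + i \sqrt{82789}} \approx -2.8595 + 1024.3 i$)
$\left(t{\left(648 \right)} + f{\left(939,-308 \right)}\right) + k = \left(648 \left(1540 + 648\right) - 1364\right) - \left(3 - \sqrt{-1049185 + i \sqrt{82789}}\right) = \left(648 \cdot 2188 - 1364\right) - \left(3 - \sqrt{-1049185 + i \sqrt{82789}}\right) = \left(1417824 - 1364\right) - \left(3 - \sqrt{-1049185 + i \sqrt{82789}}\right) = 1416460 - \left(3 - \sqrt{-1049185 + i \sqrt{82789}}\right) = 1416457 + \sqrt{-1049185 + i \sqrt{82789}}$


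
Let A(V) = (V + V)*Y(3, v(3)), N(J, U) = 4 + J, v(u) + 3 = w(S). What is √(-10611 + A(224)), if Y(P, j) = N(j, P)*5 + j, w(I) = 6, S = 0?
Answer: 11*√53 ≈ 80.081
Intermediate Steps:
v(u) = 3 (v(u) = -3 + 6 = 3)
Y(P, j) = 20 + 6*j (Y(P, j) = (4 + j)*5 + j = (20 + 5*j) + j = 20 + 6*j)
A(V) = 76*V (A(V) = (V + V)*(20 + 6*3) = (2*V)*(20 + 18) = (2*V)*38 = 76*V)
√(-10611 + A(224)) = √(-10611 + 76*224) = √(-10611 + 17024) = √6413 = 11*√53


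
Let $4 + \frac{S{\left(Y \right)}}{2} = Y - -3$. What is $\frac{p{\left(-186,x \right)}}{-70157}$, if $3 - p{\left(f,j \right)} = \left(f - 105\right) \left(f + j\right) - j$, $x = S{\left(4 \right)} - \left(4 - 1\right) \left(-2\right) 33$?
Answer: $- \frac{5445}{70157} \approx -0.077612$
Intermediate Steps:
$S{\left(Y \right)} = -2 + 2 Y$ ($S{\left(Y \right)} = -8 + 2 \left(Y - -3\right) = -8 + 2 \left(Y + 3\right) = -8 + 2 \left(3 + Y\right) = -8 + \left(6 + 2 Y\right) = -2 + 2 Y$)
$x = 204$ ($x = \left(-2 + 2 \cdot 4\right) - \left(4 - 1\right) \left(-2\right) 33 = \left(-2 + 8\right) - 3 \left(-2\right) 33 = 6 - \left(-6\right) 33 = 6 - -198 = 6 + 198 = 204$)
$p{\left(f,j \right)} = 3 + j - \left(-105 + f\right) \left(f + j\right)$ ($p{\left(f,j \right)} = 3 - \left(\left(f - 105\right) \left(f + j\right) - j\right) = 3 - \left(\left(-105 + f\right) \left(f + j\right) - j\right) = 3 - \left(- j + \left(-105 + f\right) \left(f + j\right)\right) = 3 + \left(j - \left(-105 + f\right) \left(f + j\right)\right) = 3 + j - \left(-105 + f\right) \left(f + j\right)$)
$\frac{p{\left(-186,x \right)}}{-70157} = \frac{3 - \left(-186\right)^{2} + 105 \left(-186\right) + 106 \cdot 204 - \left(-186\right) 204}{-70157} = \left(3 - 34596 - 19530 + 21624 + 37944\right) \left(- \frac{1}{70157}\right) = 5445 \left(- \frac{1}{70157}\right) = - \frac{5445}{70157}$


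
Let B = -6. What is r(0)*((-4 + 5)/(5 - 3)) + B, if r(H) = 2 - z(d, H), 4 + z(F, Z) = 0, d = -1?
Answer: -3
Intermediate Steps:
z(F, Z) = -4 (z(F, Z) = -4 + 0 = -4)
r(H) = 6 (r(H) = 2 - 1*(-4) = 2 + 4 = 6)
r(0)*((-4 + 5)/(5 - 3)) + B = 6*((-4 + 5)/(5 - 3)) - 6 = 6*(1/2) - 6 = 6*(1*(½)) - 6 = 6*(½) - 6 = 3 - 6 = -3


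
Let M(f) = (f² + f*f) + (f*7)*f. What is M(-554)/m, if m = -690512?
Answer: -690561/172628 ≈ -4.0003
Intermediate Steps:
M(f) = 9*f² (M(f) = (f² + f²) + (7*f)*f = 2*f² + 7*f² = 9*f²)
M(-554)/m = (9*(-554)²)/(-690512) = (9*306916)*(-1/690512) = 2762244*(-1/690512) = -690561/172628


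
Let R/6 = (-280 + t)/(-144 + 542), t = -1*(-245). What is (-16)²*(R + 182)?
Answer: 9244928/199 ≈ 46457.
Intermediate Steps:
t = 245
R = -105/199 (R = 6*((-280 + 245)/(-144 + 542)) = 6*(-35/398) = -105/199 ≈ -0.52764)
(-16)²*(R + 182) = (-16)²*(-105/199 + 182) = 256*(36113/199) = 9244928/199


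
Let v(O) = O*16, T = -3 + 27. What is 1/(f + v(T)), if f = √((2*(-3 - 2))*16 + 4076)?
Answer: 96/35885 - √979/71770 ≈ 0.0022392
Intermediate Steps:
T = 24
v(O) = 16*O
f = 2*√979 (f = √((2*(-5))*16 + 4076) = √(-10*16 + 4076) = √(-160 + 4076) = √3916 = 2*√979 ≈ 62.578)
1/(f + v(T)) = 1/(2*√979 + 16*24) = 1/(2*√979 + 384) = 1/(384 + 2*√979)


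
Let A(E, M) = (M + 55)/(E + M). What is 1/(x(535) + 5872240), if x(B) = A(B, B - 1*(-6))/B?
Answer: 143915/845103419749 ≈ 1.7029e-7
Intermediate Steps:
A(E, M) = (55 + M)/(E + M)
x(B) = (61 + B)/(B*(6 + 2*B)) (x(B) = ((55 + (B - 1*(-6)))/(B + (B - 1*(-6))))/B = ((55 + (B + 6))/(B + (B + 6)))/B = ((55 + (6 + B))/(B + (6 + B)))/B = ((61 + B)/(6 + 2*B))/B = (61 + B)/(B*(6 + 2*B)))
1/(x(535) + 5872240) = 1/((½)*(61 + 535)/(535*(3 + 535)) + 5872240) = 1/((½)*(1/535)*596/538 + 5872240) = 1/((½)*(1/535)*(1/538)*596 + 5872240) = 1/(149/143915 + 5872240) = 1/(845103419749/143915) = 143915/845103419749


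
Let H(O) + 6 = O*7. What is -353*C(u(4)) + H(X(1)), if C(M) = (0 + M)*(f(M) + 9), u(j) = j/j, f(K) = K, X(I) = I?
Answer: -3529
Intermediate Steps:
u(j) = 1
H(O) = -6 + 7*O (H(O) = -6 + O*7 = -6 + 7*O)
C(M) = M*(9 + M) (C(M) = (0 + M)*(M + 9) = M*(9 + M))
-353*C(u(4)) + H(X(1)) = -353*(9 + 1) + (-6 + 7*1) = -353*10 + (-6 + 7) = -353*10 + 1 = -3530 + 1 = -3529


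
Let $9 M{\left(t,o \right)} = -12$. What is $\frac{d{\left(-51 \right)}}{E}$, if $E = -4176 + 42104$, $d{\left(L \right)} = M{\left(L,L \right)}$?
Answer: $- \frac{1}{28446} \approx -3.5154 \cdot 10^{-5}$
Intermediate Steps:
$M{\left(t,o \right)} = - \frac{4}{3}$ ($M{\left(t,o \right)} = \frac{1}{9} \left(-12\right) = - \frac{4}{3}$)
$d{\left(L \right)} = - \frac{4}{3}$
$E = 37928$
$\frac{d{\left(-51 \right)}}{E} = - \frac{4}{3 \cdot 37928} = \left(- \frac{4}{3}\right) \frac{1}{37928} = - \frac{1}{28446}$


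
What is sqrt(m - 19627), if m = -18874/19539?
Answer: I*sqrt(832602005417)/6513 ≈ 140.1*I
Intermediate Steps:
m = -18874/19539 (m = -18874*1/19539 = -18874/19539 ≈ -0.96597)
sqrt(m - 19627) = sqrt(-18874/19539 - 19627) = sqrt(-383510827/19539) = I*sqrt(832602005417)/6513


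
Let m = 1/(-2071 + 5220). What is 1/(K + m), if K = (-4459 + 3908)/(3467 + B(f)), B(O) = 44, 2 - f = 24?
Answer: -11056139/1731588 ≈ -6.3850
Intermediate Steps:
f = -22 (f = 2 - 1*24 = 2 - 24 = -22)
K = -551/3511 (K = (-4459 + 3908)/(3467 + 44) = -551/3511 ≈ -0.15694)
m = 1/3149 ≈ 0.00031756
1/(K + m) = 1/(-551/3511 + 1/3149) = 1/(-1731588/11056139) = -11056139/1731588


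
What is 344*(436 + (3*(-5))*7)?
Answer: 113864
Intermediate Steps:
344*(436 + (3*(-5))*7) = 344*(436 - 15*7) = 344*(436 - 105) = 344*331 = 113864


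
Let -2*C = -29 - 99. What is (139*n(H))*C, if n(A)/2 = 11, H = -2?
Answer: 195712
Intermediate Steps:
n(A) = 22 (n(A) = 2*11 = 22)
C = 64 (C = -(-29 - 99)/2 = -½*(-128) = 64)
(139*n(H))*C = (139*22)*64 = 3058*64 = 195712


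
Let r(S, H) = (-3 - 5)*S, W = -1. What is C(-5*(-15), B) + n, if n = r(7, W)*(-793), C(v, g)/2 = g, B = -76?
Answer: 44256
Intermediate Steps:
C(v, g) = 2*g
r(S, H) = -8*S
n = 44408 (n = -8*7*(-793) = -56*(-793) = 44408)
C(-5*(-15), B) + n = 2*(-76) + 44408 = -152 + 44408 = 44256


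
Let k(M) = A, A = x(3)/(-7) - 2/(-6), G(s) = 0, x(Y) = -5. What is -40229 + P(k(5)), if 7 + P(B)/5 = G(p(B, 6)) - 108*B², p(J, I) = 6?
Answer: -2001976/49 ≈ -40857.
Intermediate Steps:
A = 22/21 (A = -5/(-7) - 2/(-6) = -5*(-⅐) - 2*(-⅙) = 5/7 + ⅓ = 22/21 ≈ 1.0476)
k(M) = 22/21
P(B) = -35 - 540*B² (P(B) = -35 + 5*(0 - 108*B²) = -35 + 5*(-108*B²) = -35 - 540*B²)
-40229 + P(k(5)) = -40229 + (-35 - 540*(22/21)²) = -40229 + (-35 - 540*484/441) = -40229 + (-35 - 29040/49) = -40229 - 30755/49 = -2001976/49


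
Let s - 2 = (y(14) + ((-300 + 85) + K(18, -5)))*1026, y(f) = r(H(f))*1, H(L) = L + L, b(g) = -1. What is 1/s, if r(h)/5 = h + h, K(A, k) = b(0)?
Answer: 1/65666 ≈ 1.5229e-5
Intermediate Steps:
H(L) = 2*L
K(A, k) = -1
r(h) = 10*h (r(h) = 5*(h + h) = 5*(2*h) = 10*h)
y(f) = 20*f (y(f) = (10*(2*f))*1 = (20*f)*1 = 20*f)
s = 65666 (s = 2 + (20*14 + ((-300 + 85) - 1))*1026 = 2 + (280 + (-215 - 1))*1026 = 2 + (280 - 216)*1026 = 2 + 64*1026 = 2 + 65664 = 65666)
1/s = 1/65666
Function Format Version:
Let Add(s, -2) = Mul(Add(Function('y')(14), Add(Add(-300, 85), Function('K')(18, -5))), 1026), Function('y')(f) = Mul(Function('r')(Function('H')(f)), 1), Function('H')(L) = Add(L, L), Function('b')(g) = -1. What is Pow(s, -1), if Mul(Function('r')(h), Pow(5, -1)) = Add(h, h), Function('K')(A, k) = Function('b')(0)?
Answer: Rational(1, 65666) ≈ 1.5229e-5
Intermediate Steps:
Function('H')(L) = Mul(2, L)
Function('K')(A, k) = -1
Function('r')(h) = Mul(10, h) (Function('r')(h) = Mul(5, Add(h, h)) = Mul(5, Mul(2, h)) = Mul(10, h))
Function('y')(f) = Mul(20, f) (Function('y')(f) = Mul(Mul(10, Mul(2, f)), 1) = Mul(Mul(20, f), 1) = Mul(20, f))
s = 65666 (s = Add(2, Mul(Add(Mul(20, 14), Add(Add(-300, 85), -1)), 1026)) = Add(2, Mul(Add(280, Add(-215, -1)), 1026)) = Add(2, Mul(Add(280, -216), 1026)) = Add(2, Mul(64, 1026)) = Add(2, 65664) = 65666)
Pow(s, -1) = Pow(65666, -1) = Rational(1, 65666)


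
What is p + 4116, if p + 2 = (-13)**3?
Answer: 1917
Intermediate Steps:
p = -2199 (p = -2 + (-13)**3 = -2 - 2197 = -2199)
p + 4116 = -2199 + 4116 = 1917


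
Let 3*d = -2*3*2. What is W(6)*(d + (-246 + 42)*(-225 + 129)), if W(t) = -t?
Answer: -117480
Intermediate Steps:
d = -4 (d = (-2*3*2)/3 = (-6*2)/3 = (⅓)*(-12) = -4)
W(6)*(d + (-246 + 42)*(-225 + 129)) = (-1*6)*(-4 + (-246 + 42)*(-225 + 129)) = -6*(-4 - 204*(-96)) = -6*(-4 + 19584) = -6*19580 = -117480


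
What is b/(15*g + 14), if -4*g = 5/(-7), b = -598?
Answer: -16744/467 ≈ -35.854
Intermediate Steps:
g = 5/28 (g = -5/(4*(-7)) = -5*(-1)/(4*7) = -¼*(-5/7) = 5/28 ≈ 0.17857)
b/(15*g + 14) = -598/(15*(5/28) + 14) = -598/(75/28 + 14) = -598/467/28 = -598*28/467 = -16744/467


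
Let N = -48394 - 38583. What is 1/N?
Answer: -1/86977 ≈ -1.1497e-5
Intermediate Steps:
N = -86977
1/N = 1/(-86977) = -1/86977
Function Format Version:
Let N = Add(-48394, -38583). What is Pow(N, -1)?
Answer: Rational(-1, 86977) ≈ -1.1497e-5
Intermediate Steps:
N = -86977
Pow(N, -1) = Pow(-86977, -1) = Rational(-1, 86977)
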